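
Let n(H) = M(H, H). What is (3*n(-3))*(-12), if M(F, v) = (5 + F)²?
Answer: -144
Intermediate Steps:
n(H) = (5 + H)²
(3*n(-3))*(-12) = (3*(5 - 3)²)*(-12) = (3*2²)*(-12) = (3*4)*(-12) = 12*(-12) = -144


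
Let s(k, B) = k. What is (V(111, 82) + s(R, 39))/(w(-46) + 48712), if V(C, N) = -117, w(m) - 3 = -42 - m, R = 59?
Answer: -58/48719 ≈ -0.0011905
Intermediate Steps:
w(m) = -39 - m (w(m) = 3 + (-42 - m) = -39 - m)
(V(111, 82) + s(R, 39))/(w(-46) + 48712) = (-117 + 59)/((-39 - 1*(-46)) + 48712) = -58/((-39 + 46) + 48712) = -58/(7 + 48712) = -58/48719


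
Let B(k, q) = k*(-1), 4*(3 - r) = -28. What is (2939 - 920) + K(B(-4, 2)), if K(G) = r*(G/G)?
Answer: 2029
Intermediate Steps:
r = 10 (r = 3 - ¼*(-28) = 3 + 7 = 10)
B(k, q) = -k
K(G) = 10 (K(G) = 10*(G/G) = 10*1 = 10)
(2939 - 920) + K(B(-4, 2)) = (2939 - 920) + 10 = 2019 + 10 = 2029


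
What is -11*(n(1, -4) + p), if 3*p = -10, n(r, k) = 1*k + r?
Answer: 209/3 ≈ 69.667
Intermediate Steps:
n(r, k) = k + r
p = -10/3 (p = (1/3)*(-10) = -10/3 ≈ -3.3333)
-11*(n(1, -4) + p) = -11*((-4 + 1) - 10/3) = -11*(-3 - 10/3) = -11*(-19/3) = 209/3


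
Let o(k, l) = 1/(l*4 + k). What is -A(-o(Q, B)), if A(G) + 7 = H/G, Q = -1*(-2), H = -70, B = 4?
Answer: -1253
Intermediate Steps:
Q = 2
o(k, l) = 1/(k + 4*l) (o(k, l) = 1/(4*l + k) = 1/(k + 4*l))
A(G) = -7 - 70/G
-A(-o(Q, B)) = -(-7 - 70/((-1/(2 + 4*4)))) = -(-7 - 70/((-1/(2 + 16)))) = -(-7 - 70/((-1/18))) = -(-7 - 70/((-1*1/18))) = -(-7 - 70/(-1/18)) = -(-7 - 70*(-18)) = -(-7 + 1260) = -1*1253 = -1253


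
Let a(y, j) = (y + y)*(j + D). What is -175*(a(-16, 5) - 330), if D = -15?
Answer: 1750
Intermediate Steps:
a(y, j) = 2*y*(-15 + j) (a(y, j) = (y + y)*(j - 15) = (2*y)*(-15 + j) = 2*y*(-15 + j))
-175*(a(-16, 5) - 330) = -175*(2*(-16)*(-15 + 5) - 330) = -175*(2*(-16)*(-10) - 330) = -175*(320 - 330) = -175*(-10) = 1750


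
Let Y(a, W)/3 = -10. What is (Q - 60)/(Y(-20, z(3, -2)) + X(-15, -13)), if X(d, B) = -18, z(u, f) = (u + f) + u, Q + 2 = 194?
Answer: -11/4 ≈ -2.7500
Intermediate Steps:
Q = 192 (Q = -2 + 194 = 192)
z(u, f) = f + 2*u (z(u, f) = (f + u) + u = f + 2*u)
Y(a, W) = -30 (Y(a, W) = 3*(-10) = -30)
(Q - 60)/(Y(-20, z(3, -2)) + X(-15, -13)) = (192 - 60)/(-30 - 18) = 132/(-48) = 132*(-1/48) = -11/4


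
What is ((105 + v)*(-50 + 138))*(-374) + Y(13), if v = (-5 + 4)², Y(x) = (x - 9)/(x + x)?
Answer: -45352734/13 ≈ -3.4887e+6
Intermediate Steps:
Y(x) = (-9 + x)/(2*x) (Y(x) = (-9 + x)/((2*x)) = (-9 + x)*(1/(2*x)) = (-9 + x)/(2*x))
v = 1 (v = (-1)² = 1)
((105 + v)*(-50 + 138))*(-374) + Y(13) = ((105 + 1)*(-50 + 138))*(-374) + (½)*(-9 + 13)/13 = (106*88)*(-374) + (½)*(1/13)*4 = 9328*(-374) + 2/13 = -3488672 + 2/13 = -45352734/13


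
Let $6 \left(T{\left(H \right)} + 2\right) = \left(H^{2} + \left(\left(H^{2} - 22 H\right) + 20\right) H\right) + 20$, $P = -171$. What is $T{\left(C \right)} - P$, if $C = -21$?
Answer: $- \frac{8954}{3} \approx -2984.7$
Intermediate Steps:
$T{\left(H \right)} = \frac{4}{3} + \frac{H^{2}}{6} + \frac{H \left(20 + H^{2} - 22 H\right)}{6}$ ($T{\left(H \right)} = -2 + \frac{\left(H^{2} + \left(\left(H^{2} - 22 H\right) + 20\right) H\right) + 20}{6} = -2 + \frac{\left(H^{2} + \left(20 + H^{2} - 22 H\right) H\right) + 20}{6} = -2 + \frac{\left(H^{2} + H \left(20 + H^{2} - 22 H\right)\right) + 20}{6} = -2 + \frac{20 + H^{2} + H \left(20 + H^{2} - 22 H\right)}{6} = -2 + \left(\frac{10}{3} + \frac{H^{2}}{6} + \frac{H \left(20 + H^{2} - 22 H\right)}{6}\right) = \frac{4}{3} + \frac{H^{2}}{6} + \frac{H \left(20 + H^{2} - 22 H\right)}{6}$)
$T{\left(C \right)} - P = \left(\frac{4}{3} - \frac{7 \left(-21\right)^{2}}{2} + \frac{\left(-21\right)^{3}}{6} + \frac{10}{3} \left(-21\right)\right) - -171 = \left(\frac{4}{3} - \frac{3087}{2} + \frac{1}{6} \left(-9261\right) - 70\right) + 171 = \left(\frac{4}{3} - \frac{3087}{2} - \frac{3087}{2} - 70\right) + 171 = - \frac{9467}{3} + 171 = - \frac{8954}{3}$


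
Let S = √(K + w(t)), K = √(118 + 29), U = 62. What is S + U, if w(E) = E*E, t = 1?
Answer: 62 + √(1 + 7*√3) ≈ 65.623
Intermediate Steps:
K = 7*√3 (K = √147 = 7*√3 ≈ 12.124)
w(E) = E²
S = √(1 + 7*√3) (S = √(7*√3 + 1²) = √(7*√3 + 1) = √(1 + 7*√3) ≈ 3.6228)
S + U = √(1 + 7*√3) + 62 = 62 + √(1 + 7*√3)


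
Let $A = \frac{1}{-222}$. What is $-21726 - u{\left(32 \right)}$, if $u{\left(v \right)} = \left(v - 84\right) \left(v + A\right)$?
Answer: $- \frac{2226908}{111} \approx -20062.0$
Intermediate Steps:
$A = - \frac{1}{222} \approx -0.0045045$
$u{\left(v \right)} = \left(-84 + v\right) \left(- \frac{1}{222} + v\right)$ ($u{\left(v \right)} = \left(v - 84\right) \left(v - \frac{1}{222}\right) = \left(-84 + v\right) \left(- \frac{1}{222} + v\right)$)
$-21726 - u{\left(32 \right)} = -21726 - \left(\frac{14}{37} + 32^{2} - \frac{298384}{111}\right) = -21726 - \left(\frac{14}{37} + 1024 - \frac{298384}{111}\right) = -21726 - - \frac{184678}{111} = -21726 + \frac{184678}{111} = - \frac{2226908}{111}$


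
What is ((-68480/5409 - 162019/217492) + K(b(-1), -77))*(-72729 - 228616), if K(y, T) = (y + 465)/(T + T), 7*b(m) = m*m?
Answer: 25938948609849385/5240390652 ≈ 4.9498e+6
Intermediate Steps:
b(m) = m**2/7 (b(m) = (m*m)/7 = m**2/7)
K(y, T) = (465 + y)/(2*T) (K(y, T) = (465 + y)/((2*T)) = (465 + y)*(1/(2*T)) = (465 + y)/(2*T))
((-68480/5409 - 162019/217492) + K(b(-1), -77))*(-72729 - 228616) = ((-68480/5409 - 162019/217492) + (1/2)*(465 + (1/7)*(-1)**2)/(-77))*(-72729 - 228616) = ((-68480*1/5409 - 162019*1/217492) + (1/2)*(-1/77)*(465 + (1/7)*1))*(-301345) = ((-68480/5409 - 14729/19772) + (1/2)*(-1/77)*(465 + 1/7))*(-301345) = (-1433655721/106946748 + (1/2)*(-1/77)*(3256/7))*(-301345) = (-1433655721/106946748 - 148/49)*(-301345) = -86077249033/5240390652*(-301345) = 25938948609849385/5240390652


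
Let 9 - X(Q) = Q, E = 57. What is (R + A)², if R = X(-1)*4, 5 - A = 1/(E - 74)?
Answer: 586756/289 ≈ 2030.3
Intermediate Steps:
X(Q) = 9 - Q
A = 86/17 (A = 5 - 1/(57 - 74) = 5 - 1/(-17) = 5 - 1*(-1/17) = 5 + 1/17 = 86/17 ≈ 5.0588)
R = 40 (R = (9 - 1*(-1))*4 = (9 + 1)*4 = 10*4 = 40)
(R + A)² = (40 + 86/17)² = (766/17)² = 586756/289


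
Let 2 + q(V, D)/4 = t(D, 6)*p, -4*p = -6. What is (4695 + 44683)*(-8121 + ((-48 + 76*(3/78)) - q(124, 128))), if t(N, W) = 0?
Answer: -5236783790/13 ≈ -4.0283e+8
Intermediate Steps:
p = 3/2 (p = -1/4*(-6) = 3/2 ≈ 1.5000)
q(V, D) = -8 (q(V, D) = -8 + 4*(0*(3/2)) = -8 + 4*0 = -8 + 0 = -8)
(4695 + 44683)*(-8121 + ((-48 + 76*(3/78)) - q(124, 128))) = (4695 + 44683)*(-8121 + ((-48 + 76*(3/78)) - 1*(-8))) = 49378*(-8121 + ((-48 + 76*(3*(1/78))) + 8)) = 49378*(-8121 + ((-48 + 76*(1/26)) + 8)) = 49378*(-8121 + ((-48 + 38/13) + 8)) = 49378*(-8121 + (-586/13 + 8)) = 49378*(-8121 - 482/13) = 49378*(-106055/13) = -5236783790/13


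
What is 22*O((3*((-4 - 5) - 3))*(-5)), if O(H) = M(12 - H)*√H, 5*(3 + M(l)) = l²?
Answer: 3723588*√5/5 ≈ 1.6652e+6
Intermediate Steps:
M(l) = -3 + l²/5
O(H) = √H*(-3 + (12 - H)²/5) (O(H) = (-3 + (12 - H)²/5)*√H = √H*(-3 + (12 - H)²/5))
22*O((3*((-4 - 5) - 3))*(-5)) = 22*(√((3*((-4 - 5) - 3))*(-5))*(-15 + (-12 + (3*((-4 - 5) - 3))*(-5))²)/5) = 22*(√((3*(-9 - 3))*(-5))*(-15 + (-12 + (3*(-9 - 3))*(-5))²)/5) = 22*(√((3*(-12))*(-5))*(-15 + (-12 + (3*(-12))*(-5))²)/5) = 22*(√(-36*(-5))*(-15 + (-12 - 36*(-5))²)/5) = 22*(√180*(-15 + (-12 + 180)²)/5) = 22*((6*√5)*(-15 + 168²)/5) = 22*((6*√5)*(-15 + 28224)/5) = 22*((⅕)*(6*√5)*28209) = 22*(169254*√5/5) = 3723588*√5/5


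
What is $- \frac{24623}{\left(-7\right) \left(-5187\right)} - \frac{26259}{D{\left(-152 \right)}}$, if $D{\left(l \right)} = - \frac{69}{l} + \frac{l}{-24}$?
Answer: $- \frac{434843950321}{112376355} \approx -3869.5$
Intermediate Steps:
$D{\left(l \right)} = - \frac{69}{l} - \frac{l}{24}$ ($D{\left(l \right)} = - \frac{69}{l} + l \left(- \frac{1}{24}\right) = - \frac{69}{l} - \frac{l}{24}$)
$- \frac{24623}{\left(-7\right) \left(-5187\right)} - \frac{26259}{D{\left(-152 \right)}} = - \frac{24623}{\left(-7\right) \left(-5187\right)} - \frac{26259}{- \frac{69}{-152} - - \frac{19}{3}} = - \frac{24623}{36309} - \frac{26259}{\left(-69\right) \left(- \frac{1}{152}\right) + \frac{19}{3}} = \left(-24623\right) \frac{1}{36309} - \frac{26259}{\frac{69}{152} + \frac{19}{3}} = - \frac{24623}{36309} - \frac{26259}{\frac{3095}{456}} = - \frac{24623}{36309} - \frac{11974104}{3095} = - \frac{434843950321}{112376355}$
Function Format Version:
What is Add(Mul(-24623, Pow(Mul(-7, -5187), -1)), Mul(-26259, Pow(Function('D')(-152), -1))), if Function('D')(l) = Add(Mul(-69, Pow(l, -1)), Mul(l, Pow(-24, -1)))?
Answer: Rational(-434843950321, 112376355) ≈ -3869.5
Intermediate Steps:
Function('D')(l) = Add(Mul(-69, Pow(l, -1)), Mul(Rational(-1, 24), l)) (Function('D')(l) = Add(Mul(-69, Pow(l, -1)), Mul(l, Rational(-1, 24))) = Add(Mul(-69, Pow(l, -1)), Mul(Rational(-1, 24), l)))
Add(Mul(-24623, Pow(Mul(-7, -5187), -1)), Mul(-26259, Pow(Function('D')(-152), -1))) = Add(Mul(-24623, Pow(Mul(-7, -5187), -1)), Mul(-26259, Pow(Add(Mul(-69, Pow(-152, -1)), Mul(Rational(-1, 24), -152)), -1))) = Add(Mul(-24623, Pow(36309, -1)), Mul(-26259, Pow(Add(Mul(-69, Rational(-1, 152)), Rational(19, 3)), -1))) = Add(Mul(-24623, Rational(1, 36309)), Mul(-26259, Pow(Add(Rational(69, 152), Rational(19, 3)), -1))) = Add(Rational(-24623, 36309), Mul(-26259, Pow(Rational(3095, 456), -1))) = Add(Rational(-24623, 36309), Mul(-26259, Rational(456, 3095))) = Add(Rational(-24623, 36309), Rational(-11974104, 3095)) = Rational(-434843950321, 112376355)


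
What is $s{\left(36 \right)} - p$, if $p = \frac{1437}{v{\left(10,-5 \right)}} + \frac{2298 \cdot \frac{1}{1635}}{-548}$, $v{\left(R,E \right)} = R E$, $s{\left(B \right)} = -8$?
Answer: $\frac{7743718}{373325} \approx 20.743$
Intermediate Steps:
$v{\left(R,E \right)} = E R$
$p = - \frac{10730318}{373325}$ ($p = \frac{1437}{\left(-5\right) 10} + \frac{2298 \cdot \frac{1}{1635}}{-548} = \frac{1437}{-50} + 2298 \cdot \frac{1}{1635} \left(- \frac{1}{548}\right) = 1437 \left(- \frac{1}{50}\right) + \frac{766}{545} \left(- \frac{1}{548}\right) = - \frac{1437}{50} - \frac{383}{149330} = - \frac{10730318}{373325} \approx -28.743$)
$s{\left(36 \right)} - p = -8 - - \frac{10730318}{373325} = -8 + \frac{10730318}{373325} = \frac{7743718}{373325}$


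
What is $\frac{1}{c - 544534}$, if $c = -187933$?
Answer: $- \frac{1}{732467} \approx -1.3652 \cdot 10^{-6}$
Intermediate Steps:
$\frac{1}{c - 544534} = \frac{1}{-187933 - 544534} = \frac{1}{-732467} = - \frac{1}{732467}$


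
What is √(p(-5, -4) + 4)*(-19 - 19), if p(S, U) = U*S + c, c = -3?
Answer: -38*√21 ≈ -174.14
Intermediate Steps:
p(S, U) = -3 + S*U (p(S, U) = U*S - 3 = S*U - 3 = -3 + S*U)
√(p(-5, -4) + 4)*(-19 - 19) = √((-3 - 5*(-4)) + 4)*(-19 - 19) = √((-3 + 20) + 4)*(-38) = √(17 + 4)*(-38) = √21*(-38) = -38*√21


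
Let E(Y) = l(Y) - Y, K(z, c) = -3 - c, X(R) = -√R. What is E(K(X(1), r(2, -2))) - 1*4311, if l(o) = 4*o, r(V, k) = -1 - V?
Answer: -4311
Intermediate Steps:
E(Y) = 3*Y (E(Y) = 4*Y - Y = 3*Y)
E(K(X(1), r(2, -2))) - 1*4311 = 3*(-3 - (-1 - 1*2)) - 1*4311 = 3*(-3 - (-1 - 2)) - 4311 = 3*(-3 - 1*(-3)) - 4311 = 3*(-3 + 3) - 4311 = 3*0 - 4311 = 0 - 4311 = -4311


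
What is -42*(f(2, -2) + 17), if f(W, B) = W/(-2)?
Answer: -672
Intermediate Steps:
f(W, B) = -W/2 (f(W, B) = W*(-½) = -W/2)
-42*(f(2, -2) + 17) = -42*(-½*2 + 17) = -42*(-1 + 17) = -42*16 = -672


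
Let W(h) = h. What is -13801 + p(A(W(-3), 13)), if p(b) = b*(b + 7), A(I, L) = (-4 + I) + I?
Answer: -13771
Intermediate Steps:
A(I, L) = -4 + 2*I
p(b) = b*(7 + b)
-13801 + p(A(W(-3), 13)) = -13801 + (-4 + 2*(-3))*(7 + (-4 + 2*(-3))) = -13801 + (-4 - 6)*(7 + (-4 - 6)) = -13801 - 10*(7 - 10) = -13801 - 10*(-3) = -13801 + 30 = -13771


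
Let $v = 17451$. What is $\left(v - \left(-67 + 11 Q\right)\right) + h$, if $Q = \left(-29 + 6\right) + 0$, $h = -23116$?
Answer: $-5345$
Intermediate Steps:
$Q = -23$ ($Q = -23 + 0 = -23$)
$\left(v - \left(-67 + 11 Q\right)\right) + h = \left(17451 + \left(67 - -253\right)\right) - 23116 = \left(17451 + \left(67 + 253\right)\right) - 23116 = \left(17451 + 320\right) - 23116 = 17771 - 23116 = -5345$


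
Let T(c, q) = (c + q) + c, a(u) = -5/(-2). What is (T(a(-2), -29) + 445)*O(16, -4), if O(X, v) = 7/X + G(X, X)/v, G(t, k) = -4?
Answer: 9683/16 ≈ 605.19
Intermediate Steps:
a(u) = 5/2 (a(u) = -5*(-½) = 5/2)
O(X, v) = -4/v + 7/X (O(X, v) = 7/X - 4/v = -4/v + 7/X)
T(c, q) = q + 2*c
(T(a(-2), -29) + 445)*O(16, -4) = ((-29 + 2*(5/2)) + 445)*(-4/(-4) + 7/16) = ((-29 + 5) + 445)*(-4*(-¼) + 7*(1/16)) = (-24 + 445)*(1 + 7/16) = 421*(23/16) = 9683/16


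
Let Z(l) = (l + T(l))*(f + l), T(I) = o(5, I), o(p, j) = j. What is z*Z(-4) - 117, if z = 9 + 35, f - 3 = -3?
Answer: 1291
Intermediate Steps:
f = 0 (f = 3 - 3 = 0)
T(I) = I
Z(l) = 2*l² (Z(l) = (l + l)*(0 + l) = (2*l)*l = 2*l²)
z = 44
z*Z(-4) - 117 = 44*(2*(-4)²) - 117 = 44*(2*16) - 117 = 44*32 - 117 = 1408 - 117 = 1291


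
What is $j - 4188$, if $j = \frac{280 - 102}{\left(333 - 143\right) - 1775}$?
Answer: $- \frac{6638158}{1585} \approx -4188.1$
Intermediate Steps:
$j = - \frac{178}{1585}$ ($j = \frac{178}{190 - 1775} = \frac{178}{-1585} = 178 \left(- \frac{1}{1585}\right) = - \frac{178}{1585} \approx -0.1123$)
$j - 4188 = - \frac{178}{1585} - 4188 = - \frac{6638158}{1585}$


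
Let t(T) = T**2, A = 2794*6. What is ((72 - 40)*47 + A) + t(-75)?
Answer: 23893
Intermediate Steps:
A = 16764
((72 - 40)*47 + A) + t(-75) = ((72 - 40)*47 + 16764) + (-75)**2 = (32*47 + 16764) + 5625 = (1504 + 16764) + 5625 = 18268 + 5625 = 23893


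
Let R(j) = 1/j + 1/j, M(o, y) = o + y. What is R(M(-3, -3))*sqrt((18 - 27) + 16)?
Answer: -sqrt(7)/3 ≈ -0.88192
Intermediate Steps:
R(j) = 2/j (R(j) = 1/j + 1/j = 2/j)
R(M(-3, -3))*sqrt((18 - 27) + 16) = (2/(-3 - 3))*sqrt((18 - 27) + 16) = (2/(-6))*sqrt(-9 + 16) = (2*(-1/6))*sqrt(7) = -sqrt(7)/3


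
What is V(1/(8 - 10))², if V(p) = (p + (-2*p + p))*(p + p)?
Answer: 0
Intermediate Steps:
V(p) = 0 (V(p) = (p - p)*(2*p) = 0*(2*p) = 0)
V(1/(8 - 10))² = 0² = 0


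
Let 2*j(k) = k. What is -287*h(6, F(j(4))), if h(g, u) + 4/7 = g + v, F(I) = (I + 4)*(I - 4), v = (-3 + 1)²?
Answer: -2706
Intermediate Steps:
j(k) = k/2
v = 4 (v = (-2)² = 4)
F(I) = (-4 + I)*(4 + I) (F(I) = (4 + I)*(-4 + I) = (-4 + I)*(4 + I))
h(g, u) = 24/7 + g (h(g, u) = -4/7 + (g + 4) = -4/7 + (4 + g) = 24/7 + g)
-287*h(6, F(j(4))) = -287*(24/7 + 6) = -287*66/7 = -2706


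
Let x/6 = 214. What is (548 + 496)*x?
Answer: 1340496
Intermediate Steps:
x = 1284 (x = 6*214 = 1284)
(548 + 496)*x = (548 + 496)*1284 = 1044*1284 = 1340496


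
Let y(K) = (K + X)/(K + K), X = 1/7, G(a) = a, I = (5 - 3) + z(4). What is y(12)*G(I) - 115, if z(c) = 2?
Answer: -4745/42 ≈ -112.98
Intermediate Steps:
I = 4 (I = (5 - 3) + 2 = 2 + 2 = 4)
X = 1/7 ≈ 0.14286
y(K) = (1/7 + K)/(2*K) (y(K) = (K + 1/7)/(K + K) = (1/7 + K)/((2*K)) = (1/7 + K)*(1/(2*K)) = (1/7 + K)/(2*K))
y(12)*G(I) - 115 = ((1/14)*(1 + 7*12)/12)*4 - 115 = ((1/14)*(1/12)*(1 + 84))*4 - 115 = ((1/14)*(1/12)*85)*4 - 115 = (85/168)*4 - 115 = 85/42 - 115 = -4745/42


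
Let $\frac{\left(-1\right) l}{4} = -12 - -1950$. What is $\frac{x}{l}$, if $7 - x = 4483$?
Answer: $\frac{373}{646} \approx 0.5774$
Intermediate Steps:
$x = -4476$ ($x = 7 - 4483 = -4476$)
$l = -7752$ ($l = - 4 \left(-12 - -1950\right) = - 4 \left(-12 + 1950\right) = \left(-4\right) 1938 = -7752$)
$\frac{x}{l} = - \frac{4476}{-7752} = \left(-4476\right) \left(- \frac{1}{7752}\right) = \frac{373}{646}$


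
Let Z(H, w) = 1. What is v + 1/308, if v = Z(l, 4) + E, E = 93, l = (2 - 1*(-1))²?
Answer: 28953/308 ≈ 94.003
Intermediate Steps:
l = 9 (l = (2 + 1)² = 3² = 9)
v = 94 (v = 1 + 93 = 94)
v + 1/308 = 94 + 1/308 = 28953/308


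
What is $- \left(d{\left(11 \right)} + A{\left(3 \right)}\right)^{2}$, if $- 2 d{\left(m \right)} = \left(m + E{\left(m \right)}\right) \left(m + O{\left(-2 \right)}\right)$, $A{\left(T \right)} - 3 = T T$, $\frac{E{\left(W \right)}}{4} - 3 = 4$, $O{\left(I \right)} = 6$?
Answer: $- \frac{408321}{4} \approx -1.0208 \cdot 10^{5}$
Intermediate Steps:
$E{\left(W \right)} = 28$ ($E{\left(W \right)} = 12 + 4 \cdot 4 = 12 + 16 = 28$)
$A{\left(T \right)} = 3 + T^{2}$ ($A{\left(T \right)} = 3 + T T = 3 + T^{2}$)
$d{\left(m \right)} = - \frac{\left(6 + m\right) \left(28 + m\right)}{2}$ ($d{\left(m \right)} = - \frac{\left(m + 28\right) \left(m + 6\right)}{2} = - \frac{\left(28 + m\right) \left(6 + m\right)}{2} = - \frac{\left(6 + m\right) \left(28 + m\right)}{2}$)
$- \left(d{\left(11 \right)} + A{\left(3 \right)}\right)^{2} = - \left(\left(-84 - 187 - \frac{11^{2}}{2}\right) + \left(3 + 3^{2}\right)\right)^{2} = - \left(\left(-84 - 187 - \frac{121}{2}\right) + \left(3 + 9\right)\right)^{2} = - \left(\left(-84 - 187 - \frac{121}{2}\right) + 12\right)^{2} = - \left(- \frac{663}{2} + 12\right)^{2} = - \left(- \frac{639}{2}\right)^{2} = \left(-1\right) \frac{408321}{4} = - \frac{408321}{4}$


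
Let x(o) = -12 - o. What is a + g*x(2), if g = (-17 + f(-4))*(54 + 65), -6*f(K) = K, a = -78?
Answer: 81400/3 ≈ 27133.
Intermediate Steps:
f(K) = -K/6
g = -5831/3 (g = (-17 - ⅙*(-4))*(54 + 65) = (-17 + ⅔)*119 = -49/3*119 = -5831/3 ≈ -1943.7)
a + g*x(2) = -78 - 5831*(-12 - 1*2)/3 = -78 - 5831*(-12 - 2)/3 = -78 - 5831/3*(-14) = -78 + 81634/3 = 81400/3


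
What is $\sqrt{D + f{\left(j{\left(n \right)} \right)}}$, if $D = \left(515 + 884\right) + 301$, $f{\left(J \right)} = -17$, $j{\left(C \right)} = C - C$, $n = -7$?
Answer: $3 \sqrt{187} \approx 41.024$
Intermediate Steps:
$j{\left(C \right)} = 0$
$D = 1700$ ($D = 1399 + 301 = 1700$)
$\sqrt{D + f{\left(j{\left(n \right)} \right)}} = \sqrt{1700 - 17} = \sqrt{1683} = 3 \sqrt{187}$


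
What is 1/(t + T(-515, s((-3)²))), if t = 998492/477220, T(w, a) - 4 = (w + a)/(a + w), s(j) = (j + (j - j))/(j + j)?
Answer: 119305/846148 ≈ 0.14100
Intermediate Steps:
s(j) = ½ (s(j) = (j + 0)/((2*j)) = j*(1/(2*j)) = ½)
T(w, a) = 5 (T(w, a) = 4 + (w + a)/(a + w) = 4 + (a + w)/(a + w) = 4 + 1 = 5)
t = 249623/119305 (t = 998492*(1/477220) = 249623/119305 ≈ 2.0923)
1/(t + T(-515, s((-3)²))) = 1/(249623/119305 + 5) = 1/(846148/119305) = 119305/846148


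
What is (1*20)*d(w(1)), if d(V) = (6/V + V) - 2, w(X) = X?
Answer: 100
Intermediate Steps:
d(V) = -2 + V + 6/V (d(V) = (V + 6/V) - 2 = -2 + V + 6/V)
(1*20)*d(w(1)) = (1*20)*(-2 + 1 + 6/1) = 20*(-2 + 1 + 6*1) = 20*(-2 + 1 + 6) = 20*5 = 100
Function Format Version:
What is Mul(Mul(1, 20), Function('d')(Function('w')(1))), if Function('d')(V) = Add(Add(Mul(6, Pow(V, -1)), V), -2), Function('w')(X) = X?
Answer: 100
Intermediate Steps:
Function('d')(V) = Add(-2, V, Mul(6, Pow(V, -1))) (Function('d')(V) = Add(Add(V, Mul(6, Pow(V, -1))), -2) = Add(-2, V, Mul(6, Pow(V, -1))))
Mul(Mul(1, 20), Function('d')(Function('w')(1))) = Mul(Mul(1, 20), Add(-2, 1, Mul(6, Pow(1, -1)))) = Mul(20, Add(-2, 1, Mul(6, 1))) = Mul(20, Add(-2, 1, 6)) = Mul(20, 5) = 100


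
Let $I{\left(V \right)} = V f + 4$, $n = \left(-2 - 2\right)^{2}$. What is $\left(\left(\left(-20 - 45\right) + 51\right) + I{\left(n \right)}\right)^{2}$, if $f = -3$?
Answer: $3364$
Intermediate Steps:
$n = 16$ ($n = \left(-4\right)^{2} = 16$)
$I{\left(V \right)} = 4 - 3 V$ ($I{\left(V \right)} = V \left(-3\right) + 4 = - 3 V + 4 = 4 - 3 V$)
$\left(\left(\left(-20 - 45\right) + 51\right) + I{\left(n \right)}\right)^{2} = \left(\left(\left(-20 - 45\right) + 51\right) + \left(4 - 48\right)\right)^{2} = \left(\left(-65 + 51\right) + \left(4 - 48\right)\right)^{2} = \left(-14 - 44\right)^{2} = \left(-58\right)^{2} = 3364$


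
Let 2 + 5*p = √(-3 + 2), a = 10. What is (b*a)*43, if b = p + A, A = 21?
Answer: 8858 + 86*I ≈ 8858.0 + 86.0*I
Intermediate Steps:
p = -⅖ + I/5 (p = -⅖ + √(-3 + 2)/5 = -⅖ + √(-1)/5 = -⅖ + I/5 ≈ -0.4 + 0.2*I)
b = 103/5 + I/5 (b = (-⅖ + I/5) + 21 = 103/5 + I/5 ≈ 20.6 + 0.2*I)
(b*a)*43 = ((103/5 + I/5)*10)*43 = (206 + 2*I)*43 = 8858 + 86*I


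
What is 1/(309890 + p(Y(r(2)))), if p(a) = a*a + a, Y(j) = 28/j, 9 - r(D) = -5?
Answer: 1/309896 ≈ 3.2269e-6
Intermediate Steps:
r(D) = 14 (r(D) = 9 - 1*(-5) = 9 + 5 = 14)
p(a) = a + a² (p(a) = a² + a = a + a²)
1/(309890 + p(Y(r(2)))) = 1/(309890 + (28/14)*(1 + 28/14)) = 1/(309890 + (28*(1/14))*(1 + 28*(1/14))) = 1/(309890 + 2*(1 + 2)) = 1/(309890 + 2*3) = 1/(309890 + 6) = 1/309896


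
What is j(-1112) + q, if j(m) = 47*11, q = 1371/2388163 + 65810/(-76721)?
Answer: 94568845248852/183222253523 ≈ 516.14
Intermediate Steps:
q = -157059822539/183222253523 (q = 1371*(1/2388163) + 65810*(-1/76721) = 1371/2388163 - 65810/76721 = -157059822539/183222253523 ≈ -0.85721)
j(m) = 517
j(-1112) + q = 517 - 157059822539/183222253523 = 94568845248852/183222253523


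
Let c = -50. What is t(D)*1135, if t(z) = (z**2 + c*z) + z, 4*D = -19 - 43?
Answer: 4538865/4 ≈ 1.1347e+6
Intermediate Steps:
D = -31/2 (D = (-19 - 43)/4 = (1/4)*(-62) = -31/2 ≈ -15.500)
t(z) = z**2 - 49*z (t(z) = (z**2 - 50*z) + z = z**2 - 49*z)
t(D)*1135 = -31*(-49 - 31/2)/2*1135 = -31/2*(-129/2)*1135 = (3999/4)*1135 = 4538865/4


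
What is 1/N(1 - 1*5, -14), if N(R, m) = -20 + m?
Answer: -1/34 ≈ -0.029412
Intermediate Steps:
1/N(1 - 1*5, -14) = 1/(-20 - 14) = 1/(-34) = -1/34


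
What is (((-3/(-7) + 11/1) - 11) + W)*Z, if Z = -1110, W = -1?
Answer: 4440/7 ≈ 634.29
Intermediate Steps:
(((-3/(-7) + 11/1) - 11) + W)*Z = (((-3/(-7) + 11/1) - 11) - 1)*(-1110) = (((-3*(-1/7) + 11*1) - 11) - 1)*(-1110) = (((3/7 + 11) - 11) - 1)*(-1110) = ((80/7 - 11) - 1)*(-1110) = (3/7 - 1)*(-1110) = -4/7*(-1110) = 4440/7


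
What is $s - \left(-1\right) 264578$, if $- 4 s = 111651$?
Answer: $\frac{946661}{4} \approx 2.3667 \cdot 10^{5}$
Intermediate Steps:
$s = - \frac{111651}{4}$ ($s = \left(- \frac{1}{4}\right) 111651 = - \frac{111651}{4} \approx -27913.0$)
$s - \left(-1\right) 264578 = - \frac{111651}{4} - \left(-1\right) 264578 = - \frac{111651}{4} - -264578 = - \frac{111651}{4} + 264578 = \frac{946661}{4}$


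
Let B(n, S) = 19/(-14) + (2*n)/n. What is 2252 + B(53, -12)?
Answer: 31537/14 ≈ 2252.6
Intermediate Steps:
B(n, S) = 9/14 (B(n, S) = 19*(-1/14) + 2 = -19/14 + 2 = 9/14)
2252 + B(53, -12) = 2252 + 9/14 = 31537/14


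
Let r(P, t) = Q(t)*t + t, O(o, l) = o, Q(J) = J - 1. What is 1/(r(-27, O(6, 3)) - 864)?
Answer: -1/828 ≈ -0.0012077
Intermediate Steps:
Q(J) = -1 + J
r(P, t) = t + t*(-1 + t) (r(P, t) = (-1 + t)*t + t = t*(-1 + t) + t = t + t*(-1 + t))
1/(r(-27, O(6, 3)) - 864) = 1/(6² - 864) = 1/(36 - 864) = 1/(-828) = -1/828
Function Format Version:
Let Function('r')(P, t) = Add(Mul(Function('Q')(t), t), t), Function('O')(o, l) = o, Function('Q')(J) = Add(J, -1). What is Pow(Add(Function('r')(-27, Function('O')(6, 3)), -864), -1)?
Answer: Rational(-1, 828) ≈ -0.0012077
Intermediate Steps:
Function('Q')(J) = Add(-1, J)
Function('r')(P, t) = Add(t, Mul(t, Add(-1, t))) (Function('r')(P, t) = Add(Mul(Add(-1, t), t), t) = Add(Mul(t, Add(-1, t)), t) = Add(t, Mul(t, Add(-1, t))))
Pow(Add(Function('r')(-27, Function('O')(6, 3)), -864), -1) = Pow(Add(Pow(6, 2), -864), -1) = Pow(Add(36, -864), -1) = Pow(-828, -1) = Rational(-1, 828)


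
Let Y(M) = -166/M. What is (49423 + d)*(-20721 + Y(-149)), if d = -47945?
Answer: -4562974714/149 ≈ -3.0624e+7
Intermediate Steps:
(49423 + d)*(-20721 + Y(-149)) = (49423 - 47945)*(-20721 - 166/(-149)) = 1478*(-20721 - 166*(-1/149)) = 1478*(-20721 + 166/149) = 1478*(-3087263/149) = -4562974714/149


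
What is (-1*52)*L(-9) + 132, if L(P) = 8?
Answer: -284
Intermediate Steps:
(-1*52)*L(-9) + 132 = -1*52*8 + 132 = -52*8 + 132 = -416 + 132 = -284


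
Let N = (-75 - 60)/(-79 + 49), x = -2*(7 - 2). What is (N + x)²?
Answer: 121/4 ≈ 30.250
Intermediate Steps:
x = -10 (x = -2*5 = -10)
N = 9/2 (N = -135/(-30) = -135*(-1/30) = 9/2 ≈ 4.5000)
(N + x)² = (9/2 - 10)² = (-11/2)² = 121/4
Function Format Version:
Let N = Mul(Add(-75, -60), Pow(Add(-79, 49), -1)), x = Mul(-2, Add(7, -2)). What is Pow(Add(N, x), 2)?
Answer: Rational(121, 4) ≈ 30.250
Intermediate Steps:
x = -10 (x = Mul(-2, 5) = -10)
N = Rational(9, 2) (N = Mul(-135, Pow(-30, -1)) = Mul(-135, Rational(-1, 30)) = Rational(9, 2) ≈ 4.5000)
Pow(Add(N, x), 2) = Pow(Add(Rational(9, 2), -10), 2) = Pow(Rational(-11, 2), 2) = Rational(121, 4)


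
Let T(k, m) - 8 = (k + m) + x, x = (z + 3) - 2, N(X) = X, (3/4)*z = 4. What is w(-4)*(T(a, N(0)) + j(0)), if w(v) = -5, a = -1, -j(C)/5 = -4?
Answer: -500/3 ≈ -166.67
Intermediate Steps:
z = 16/3 (z = (4/3)*4 = 16/3 ≈ 5.3333)
j(C) = 20 (j(C) = -5*(-4) = 20)
x = 19/3 (x = (16/3 + 3) - 2 = 25/3 - 2 = 19/3 ≈ 6.3333)
T(k, m) = 43/3 + k + m (T(k, m) = 8 + ((k + m) + 19/3) = 8 + (19/3 + k + m) = 43/3 + k + m)
w(-4)*(T(a, N(0)) + j(0)) = -5*((43/3 - 1 + 0) + 20) = -5*(40/3 + 20) = -5*100/3 = -500/3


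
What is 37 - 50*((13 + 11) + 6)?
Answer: -1463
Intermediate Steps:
37 - 50*((13 + 11) + 6) = 37 - 50*(24 + 6) = 37 - 50*30 = 37 - 1500 = -1463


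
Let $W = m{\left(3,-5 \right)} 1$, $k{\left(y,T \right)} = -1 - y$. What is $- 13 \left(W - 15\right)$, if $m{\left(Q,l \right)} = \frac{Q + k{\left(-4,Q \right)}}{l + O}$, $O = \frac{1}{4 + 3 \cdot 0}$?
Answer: $\frac{4017}{19} \approx 211.42$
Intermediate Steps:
$O = \frac{1}{4}$ ($O = \frac{1}{4 + 0} = \frac{1}{4} \approx 0.25$)
$m{\left(Q,l \right)} = \frac{3 + Q}{\frac{1}{4} + l}$ ($m{\left(Q,l \right)} = \frac{Q - -3}{l + \frac{1}{4}} = \frac{Q + \left(-1 + 4\right)}{\frac{1}{4} + l} = \frac{Q + 3}{\frac{1}{4} + l} = \frac{3 + Q}{\frac{1}{4} + l}$)
$W = - \frac{24}{19}$ ($W = \frac{4 \left(3 + 3\right)}{1 + 4 \left(-5\right)} 1 = 4 \frac{1}{1 - 20} \cdot 6 \cdot 1 = 4 \frac{1}{-19} \cdot 6 \cdot 1 = 4 \left(- \frac{1}{19}\right) 6 \cdot 1 = \left(- \frac{24}{19}\right) 1 = - \frac{24}{19} \approx -1.2632$)
$- 13 \left(W - 15\right) = - 13 \left(- \frac{24}{19} - 15\right) = \left(-13\right) \left(- \frac{309}{19}\right) = \frac{4017}{19}$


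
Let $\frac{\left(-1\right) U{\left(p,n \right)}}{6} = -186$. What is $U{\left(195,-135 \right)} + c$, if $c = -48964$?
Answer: $-47848$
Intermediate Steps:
$U{\left(p,n \right)} = 1116$ ($U{\left(p,n \right)} = \left(-6\right) \left(-186\right) = 1116$)
$U{\left(195,-135 \right)} + c = 1116 - 48964 = -47848$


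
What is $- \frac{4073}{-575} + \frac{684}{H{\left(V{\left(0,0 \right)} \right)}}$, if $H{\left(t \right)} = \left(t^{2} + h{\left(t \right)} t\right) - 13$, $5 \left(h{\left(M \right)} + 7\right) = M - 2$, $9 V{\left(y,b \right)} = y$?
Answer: $- \frac{340351}{7475} \approx -45.532$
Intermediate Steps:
$V{\left(y,b \right)} = \frac{y}{9}$
$h{\left(M \right)} = - \frac{37}{5} + \frac{M}{5}$ ($h{\left(M \right)} = -7 + \frac{M - 2}{5} = -7 + \frac{-2 + M}{5} = -7 + \left(- \frac{2}{5} + \frac{M}{5}\right) = - \frac{37}{5} + \frac{M}{5}$)
$H{\left(t \right)} = -13 + t^{2} + t \left(- \frac{37}{5} + \frac{t}{5}\right)$ ($H{\left(t \right)} = \left(t^{2} + \left(- \frac{37}{5} + \frac{t}{5}\right) t\right) - 13 = \left(t^{2} + t \left(- \frac{37}{5} + \frac{t}{5}\right)\right) - 13 = -13 + t^{2} + t \left(- \frac{37}{5} + \frac{t}{5}\right)$)
$- \frac{4073}{-575} + \frac{684}{H{\left(V{\left(0,0 \right)} \right)}} = - \frac{4073}{-575} + \frac{684}{-13 - \frac{37 \cdot \frac{1}{9} \cdot 0}{5} + \frac{6 \left(\frac{1}{9} \cdot 0\right)^{2}}{5}} = \left(-4073\right) \left(- \frac{1}{575}\right) + \frac{684}{-13 - 0 + \frac{6 \cdot 0^{2}}{5}} = \frac{4073}{575} + \frac{684}{-13 + 0 + \frac{6}{5} \cdot 0} = \frac{4073}{575} + \frac{684}{-13 + 0 + 0} = \frac{4073}{575} + \frac{684}{-13} = \frac{4073}{575} + 684 \left(- \frac{1}{13}\right) = \frac{4073}{575} - \frac{684}{13} = - \frac{340351}{7475}$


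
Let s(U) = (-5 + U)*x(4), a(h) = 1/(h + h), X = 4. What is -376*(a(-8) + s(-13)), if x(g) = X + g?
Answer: 108335/2 ≈ 54168.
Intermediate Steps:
x(g) = 4 + g
a(h) = 1/(2*h)
s(U) = -40 + 8*U (s(U) = (-5 + U)*(4 + 4) = (-5 + U)*8 = -40 + 8*U)
-376*(a(-8) + s(-13)) = -376*((1/2)/(-8) + (-40 + 8*(-13))) = -376*((1/2)*(-1/8) + (-40 - 104)) = -376*(-1/16 - 144) = -376*(-2305/16) = 108335/2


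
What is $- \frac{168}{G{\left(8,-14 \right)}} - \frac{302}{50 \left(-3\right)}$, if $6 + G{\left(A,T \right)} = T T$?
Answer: $\frac{1609}{1425} \approx 1.1291$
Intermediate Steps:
$G{\left(A,T \right)} = -6 + T^{2}$ ($G{\left(A,T \right)} = -6 + T T = -6 + T^{2}$)
$- \frac{168}{G{\left(8,-14 \right)}} - \frac{302}{50 \left(-3\right)} = - \frac{168}{-6 + \left(-14\right)^{2}} - \frac{302}{50 \left(-3\right)} = - \frac{168}{-6 + 196} - \frac{302}{-150} = - \frac{168}{190} - - \frac{151}{75} = \left(-168\right) \frac{1}{190} + \frac{151}{75} = - \frac{84}{95} + \frac{151}{75} = \frac{1609}{1425}$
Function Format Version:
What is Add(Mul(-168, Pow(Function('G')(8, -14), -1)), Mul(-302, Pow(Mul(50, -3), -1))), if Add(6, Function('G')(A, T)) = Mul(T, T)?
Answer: Rational(1609, 1425) ≈ 1.1291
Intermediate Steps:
Function('G')(A, T) = Add(-6, Pow(T, 2)) (Function('G')(A, T) = Add(-6, Mul(T, T)) = Add(-6, Pow(T, 2)))
Add(Mul(-168, Pow(Function('G')(8, -14), -1)), Mul(-302, Pow(Mul(50, -3), -1))) = Add(Mul(-168, Pow(Add(-6, Pow(-14, 2)), -1)), Mul(-302, Pow(Mul(50, -3), -1))) = Add(Mul(-168, Pow(Add(-6, 196), -1)), Mul(-302, Pow(-150, -1))) = Add(Mul(-168, Pow(190, -1)), Mul(-302, Rational(-1, 150))) = Add(Mul(-168, Rational(1, 190)), Rational(151, 75)) = Add(Rational(-84, 95), Rational(151, 75)) = Rational(1609, 1425)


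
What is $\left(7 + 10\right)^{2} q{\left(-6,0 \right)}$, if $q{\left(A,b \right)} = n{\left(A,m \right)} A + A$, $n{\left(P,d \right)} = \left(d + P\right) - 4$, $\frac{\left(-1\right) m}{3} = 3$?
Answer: $31212$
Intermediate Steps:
$m = -9$ ($m = \left(-3\right) 3 = -9$)
$n{\left(P,d \right)} = -4 + P + d$ ($n{\left(P,d \right)} = \left(P + d\right) - 4 = -4 + P + d$)
$q{\left(A,b \right)} = A + A \left(-13 + A\right)$ ($q{\left(A,b \right)} = \left(-4 + A - 9\right) A + A = \left(-13 + A\right) A + A = A \left(-13 + A\right) + A = A + A \left(-13 + A\right)$)
$\left(7 + 10\right)^{2} q{\left(-6,0 \right)} = \left(7 + 10\right)^{2} \left(- 6 \left(-12 - 6\right)\right) = 17^{2} \left(\left(-6\right) \left(-18\right)\right) = 289 \cdot 108 = 31212$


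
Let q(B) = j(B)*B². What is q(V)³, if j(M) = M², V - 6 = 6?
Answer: 8916100448256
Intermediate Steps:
V = 12 (V = 6 + 6 = 12)
q(B) = B⁴ (q(B) = B²*B² = B⁴)
q(V)³ = (12⁴)³ = 20736³ = 8916100448256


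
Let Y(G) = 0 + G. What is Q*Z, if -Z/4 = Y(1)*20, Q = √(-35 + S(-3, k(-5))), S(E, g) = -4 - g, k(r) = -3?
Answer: -480*I ≈ -480.0*I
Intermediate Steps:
Y(G) = G
Q = 6*I (Q = √(-35 + (-4 - 1*(-3))) = √(-35 + (-4 + 3)) = √(-35 - 1) = √(-36) = 6*I ≈ 6.0*I)
Z = -80 (Z = -4*20 = -80)
Q*Z = (6*I)*(-80) = -480*I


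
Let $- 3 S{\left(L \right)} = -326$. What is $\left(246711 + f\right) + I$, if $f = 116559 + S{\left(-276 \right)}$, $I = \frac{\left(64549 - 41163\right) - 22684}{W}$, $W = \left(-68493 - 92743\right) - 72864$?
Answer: $\frac{127600417747}{351150} \approx 3.6338 \cdot 10^{5}$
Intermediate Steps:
$W = -234100$ ($W = -161236 - 72864 = -234100$)
$S{\left(L \right)} = \frac{326}{3}$ ($S{\left(L \right)} = \left(- \frac{1}{3}\right) \left(-326\right) = \frac{326}{3}$)
$I = - \frac{351}{117050}$ ($I = \frac{\left(64549 - 41163\right) - 22684}{-234100} = \left(23386 - 22684\right) \left(- \frac{1}{234100}\right) = 702 \left(- \frac{1}{234100}\right) = - \frac{351}{117050} \approx -0.0029987$)
$f = \frac{350003}{3}$ ($f = 116559 + \frac{326}{3} = \frac{350003}{3} \approx 1.1667 \cdot 10^{5}$)
$\left(246711 + f\right) + I = \left(246711 + \frac{350003}{3}\right) - \frac{351}{117050} = \frac{1090136}{3} - \frac{351}{117050} = \frac{127600417747}{351150}$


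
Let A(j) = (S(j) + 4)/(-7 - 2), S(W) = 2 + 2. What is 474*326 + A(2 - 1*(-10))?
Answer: 1390708/9 ≈ 1.5452e+5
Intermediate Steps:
S(W) = 4
A(j) = -8/9 (A(j) = (4 + 4)/(-7 - 2) = 8/(-9) = 8*(-⅑) = -8/9)
474*326 + A(2 - 1*(-10)) = 474*326 - 8/9 = 154524 - 8/9 = 1390708/9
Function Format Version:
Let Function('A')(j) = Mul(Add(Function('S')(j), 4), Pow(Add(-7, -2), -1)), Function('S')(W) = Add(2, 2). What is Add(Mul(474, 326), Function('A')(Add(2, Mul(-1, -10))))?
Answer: Rational(1390708, 9) ≈ 1.5452e+5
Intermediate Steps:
Function('S')(W) = 4
Function('A')(j) = Rational(-8, 9) (Function('A')(j) = Mul(Add(4, 4), Pow(Add(-7, -2), -1)) = Mul(8, Pow(-9, -1)) = Mul(8, Rational(-1, 9)) = Rational(-8, 9))
Add(Mul(474, 326), Function('A')(Add(2, Mul(-1, -10)))) = Add(Mul(474, 326), Rational(-8, 9)) = Add(154524, Rational(-8, 9)) = Rational(1390708, 9)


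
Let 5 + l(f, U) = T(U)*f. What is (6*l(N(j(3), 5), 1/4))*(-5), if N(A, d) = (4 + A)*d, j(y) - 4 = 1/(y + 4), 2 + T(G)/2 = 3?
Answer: -16050/7 ≈ -2292.9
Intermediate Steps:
T(G) = 2 (T(G) = -4 + 2*3 = -4 + 6 = 2)
j(y) = 4 + 1/(4 + y) (j(y) = 4 + 1/(y + 4) = 4 + 1/(4 + y))
N(A, d) = d*(4 + A)
l(f, U) = -5 + 2*f
(6*l(N(j(3), 5), 1/4))*(-5) = (6*(-5 + 2*(5*(4 + (17 + 4*3)/(4 + 3)))))*(-5) = (6*(-5 + 2*(5*(4 + (17 + 12)/7))))*(-5) = (6*(-5 + 2*(5*(4 + (1/7)*29))))*(-5) = (6*(-5 + 2*(5*(4 + 29/7))))*(-5) = (6*(-5 + 2*(5*(57/7))))*(-5) = (6*(-5 + 2*(285/7)))*(-5) = (6*(-5 + 570/7))*(-5) = (6*(535/7))*(-5) = (3210/7)*(-5) = -16050/7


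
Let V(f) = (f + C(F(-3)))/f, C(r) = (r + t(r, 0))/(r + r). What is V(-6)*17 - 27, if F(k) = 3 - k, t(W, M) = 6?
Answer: -77/6 ≈ -12.833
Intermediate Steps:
C(r) = (6 + r)/(2*r) (C(r) = (r + 6)/(r + r) = (6 + r)/((2*r)) = (6 + r)*(1/(2*r)) = (6 + r)/(2*r))
V(f) = (1 + f)/f (V(f) = (f + (6 + (3 - 1*(-3)))/(2*(3 - 1*(-3))))/f = (f + (6 + (3 + 3))/(2*(3 + 3)))/f = (f + (1/2)*(6 + 6)/6)/f = (f + (1/2)*(1/6)*12)/f = (f + 1)/f = (1 + f)/f)
V(-6)*17 - 27 = ((1 - 6)/(-6))*17 - 27 = -1/6*(-5)*17 - 27 = (5/6)*17 - 27 = 85/6 - 27 = -77/6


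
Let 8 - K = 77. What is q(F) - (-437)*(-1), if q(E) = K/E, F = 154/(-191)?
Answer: -54119/154 ≈ -351.42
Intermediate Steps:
K = -69 (K = 8 - 1*77 = 8 - 77 = -69)
F = -154/191 (F = 154*(-1/191) = -154/191 ≈ -0.80628)
q(E) = -69/E
q(F) - (-437)*(-1) = -69/(-154/191) - (-437)*(-1) = -69*(-191/154) - 1*437 = 13179/154 - 437 = -54119/154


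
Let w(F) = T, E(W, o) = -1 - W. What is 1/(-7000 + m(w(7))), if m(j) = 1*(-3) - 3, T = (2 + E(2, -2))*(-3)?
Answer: -1/7006 ≈ -0.00014273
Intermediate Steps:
T = 3 (T = (2 + (-1 - 1*2))*(-3) = (2 + (-1 - 2))*(-3) = (2 - 3)*(-3) = -1*(-3) = 3)
w(F) = 3
m(j) = -6 (m(j) = -3 - 3 = -6)
1/(-7000 + m(w(7))) = 1/(-7000 - 6) = 1/(-7006) = -1/7006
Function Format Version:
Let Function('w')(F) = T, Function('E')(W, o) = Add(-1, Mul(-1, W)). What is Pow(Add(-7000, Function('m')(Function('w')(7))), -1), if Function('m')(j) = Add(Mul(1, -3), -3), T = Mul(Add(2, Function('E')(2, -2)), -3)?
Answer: Rational(-1, 7006) ≈ -0.00014273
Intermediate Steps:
T = 3 (T = Mul(Add(2, Add(-1, Mul(-1, 2))), -3) = Mul(Add(2, Add(-1, -2)), -3) = Mul(Add(2, -3), -3) = Mul(-1, -3) = 3)
Function('w')(F) = 3
Function('m')(j) = -6 (Function('m')(j) = Add(-3, -3) = -6)
Pow(Add(-7000, Function('m')(Function('w')(7))), -1) = Pow(Add(-7000, -6), -1) = Pow(-7006, -1) = Rational(-1, 7006)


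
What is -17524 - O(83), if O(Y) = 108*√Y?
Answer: -17524 - 108*√83 ≈ -18508.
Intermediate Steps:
-17524 - O(83) = -17524 - 108*√83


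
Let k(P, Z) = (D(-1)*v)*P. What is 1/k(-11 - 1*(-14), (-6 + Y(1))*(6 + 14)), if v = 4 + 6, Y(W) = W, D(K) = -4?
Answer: -1/120 ≈ -0.0083333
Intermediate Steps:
v = 10
k(P, Z) = -40*P (k(P, Z) = (-4*10)*P = -40*P)
1/k(-11 - 1*(-14), (-6 + Y(1))*(6 + 14)) = 1/(-40*(-11 - 1*(-14))) = 1/(-40*(-11 + 14)) = 1/(-40*3) = 1/(-120) = -1/120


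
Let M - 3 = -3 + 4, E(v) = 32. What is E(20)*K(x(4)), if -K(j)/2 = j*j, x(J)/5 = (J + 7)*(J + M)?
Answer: -12390400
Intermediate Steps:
M = 4 (M = 3 + (-3 + 4) = 3 + 1 = 4)
x(J) = 5*(4 + J)*(7 + J) (x(J) = 5*((J + 7)*(J + 4)) = 5*((7 + J)*(4 + J)) = 5*((4 + J)*(7 + J)) = 5*(4 + J)*(7 + J))
K(j) = -2*j**2 (K(j) = -2*j*j = -2*j**2)
E(20)*K(x(4)) = 32*(-2*(140 + 5*4**2 + 55*4)**2) = 32*(-2*(140 + 5*16 + 220)**2) = 32*(-2*(140 + 80 + 220)**2) = 32*(-2*440**2) = 32*(-2*193600) = 32*(-387200) = -12390400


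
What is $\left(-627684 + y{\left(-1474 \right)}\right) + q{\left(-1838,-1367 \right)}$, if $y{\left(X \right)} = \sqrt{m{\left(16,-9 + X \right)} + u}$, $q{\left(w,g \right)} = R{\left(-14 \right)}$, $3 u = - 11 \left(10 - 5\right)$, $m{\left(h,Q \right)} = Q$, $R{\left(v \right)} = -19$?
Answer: $-627703 + \frac{2 i \sqrt{3378}}{3} \approx -6.277 \cdot 10^{5} + 38.747 i$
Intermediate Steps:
$u = - \frac{55}{3}$ ($u = \frac{\left(-11\right) \left(10 - 5\right)}{3} = \frac{\left(-11\right) 5}{3} = \frac{1}{3} \left(-55\right) = - \frac{55}{3} \approx -18.333$)
$q{\left(w,g \right)} = -19$
$y{\left(X \right)} = \sqrt{- \frac{82}{3} + X}$ ($y{\left(X \right)} = \sqrt{\left(-9 + X\right) - \frac{55}{3}} = \sqrt{- \frac{82}{3} + X}$)
$\left(-627684 + y{\left(-1474 \right)}\right) + q{\left(-1838,-1367 \right)} = \left(-627684 + \frac{\sqrt{-246 + 9 \left(-1474\right)}}{3}\right) - 19 = \left(-627684 + \frac{\sqrt{-246 - 13266}}{3}\right) - 19 = \left(-627684 + \frac{\sqrt{-13512}}{3}\right) - 19 = \left(-627684 + \frac{2 i \sqrt{3378}}{3}\right) - 19 = -627703 + \frac{2 i \sqrt{3378}}{3}$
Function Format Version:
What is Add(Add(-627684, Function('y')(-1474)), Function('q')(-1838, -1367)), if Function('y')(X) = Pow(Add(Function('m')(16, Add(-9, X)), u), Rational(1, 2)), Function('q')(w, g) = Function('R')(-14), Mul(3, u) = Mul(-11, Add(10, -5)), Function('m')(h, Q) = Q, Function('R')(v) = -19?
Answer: Add(-627703, Mul(Rational(2, 3), I, Pow(3378, Rational(1, 2)))) ≈ Add(-6.2770e+5, Mul(38.747, I))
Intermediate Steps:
u = Rational(-55, 3) (u = Mul(Rational(1, 3), Mul(-11, Add(10, -5))) = Mul(Rational(1, 3), Mul(-11, 5)) = Mul(Rational(1, 3), -55) = Rational(-55, 3) ≈ -18.333)
Function('q')(w, g) = -19
Function('y')(X) = Pow(Add(Rational(-82, 3), X), Rational(1, 2)) (Function('y')(X) = Pow(Add(Add(-9, X), Rational(-55, 3)), Rational(1, 2)) = Pow(Add(Rational(-82, 3), X), Rational(1, 2)))
Add(Add(-627684, Function('y')(-1474)), Function('q')(-1838, -1367)) = Add(Add(-627684, Mul(Rational(1, 3), Pow(Add(-246, Mul(9, -1474)), Rational(1, 2)))), -19) = Add(Add(-627684, Mul(Rational(1, 3), Pow(Add(-246, -13266), Rational(1, 2)))), -19) = Add(Add(-627684, Mul(Rational(1, 3), Pow(-13512, Rational(1, 2)))), -19) = Add(Add(-627684, Mul(Rational(1, 3), Mul(2, I, Pow(3378, Rational(1, 2))))), -19) = Add(Add(-627684, Mul(Rational(2, 3), I, Pow(3378, Rational(1, 2)))), -19) = Add(-627703, Mul(Rational(2, 3), I, Pow(3378, Rational(1, 2))))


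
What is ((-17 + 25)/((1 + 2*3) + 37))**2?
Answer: 4/121 ≈ 0.033058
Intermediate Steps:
((-17 + 25)/((1 + 2*3) + 37))**2 = (8/((1 + 6) + 37))**2 = (8/(7 + 37))**2 = (8/44)**2 = (8*(1/44))**2 = (2/11)**2 = 4/121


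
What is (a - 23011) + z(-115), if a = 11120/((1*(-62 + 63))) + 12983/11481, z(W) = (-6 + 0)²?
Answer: -136094272/11481 ≈ -11854.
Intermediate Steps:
z(W) = 36 (z(W) = (-6)² = 36)
a = 127681703/11481 (a = 11120/((1*1)) + 12983*(1/11481) = 11120/1 + 12983/11481 = 11120*1 + 12983/11481 = 11120 + 12983/11481 = 127681703/11481 ≈ 11121.)
(a - 23011) + z(-115) = (127681703/11481 - 23011) + 36 = -136507588/11481 + 36 = -136094272/11481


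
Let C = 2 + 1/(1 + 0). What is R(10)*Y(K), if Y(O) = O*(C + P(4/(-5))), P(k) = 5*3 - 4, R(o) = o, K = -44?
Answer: -6160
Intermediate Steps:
C = 3 (C = 2 + 1/1 = 2 + 1 = 3)
P(k) = 11 (P(k) = 15 - 4 = 11)
Y(O) = 14*O (Y(O) = O*(3 + 11) = O*14 = 14*O)
R(10)*Y(K) = 10*(14*(-44)) = 10*(-616) = -6160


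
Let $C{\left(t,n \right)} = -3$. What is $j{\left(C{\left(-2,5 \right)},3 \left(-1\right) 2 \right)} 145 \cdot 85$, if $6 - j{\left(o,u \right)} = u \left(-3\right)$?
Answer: $-147900$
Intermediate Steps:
$j{\left(o,u \right)} = 6 + 3 u$ ($j{\left(o,u \right)} = 6 - u \left(-3\right) = 6 - - 3 u = 6 + 3 u$)
$j{\left(C{\left(-2,5 \right)},3 \left(-1\right) 2 \right)} 145 \cdot 85 = \left(6 + 3 \cdot 3 \left(-1\right) 2\right) 145 \cdot 85 = \left(6 + 3 \left(\left(-3\right) 2\right)\right) 145 \cdot 85 = \left(6 + 3 \left(-6\right)\right) 145 \cdot 85 = \left(6 - 18\right) 145 \cdot 85 = \left(-12\right) 145 \cdot 85 = \left(-1740\right) 85 = -147900$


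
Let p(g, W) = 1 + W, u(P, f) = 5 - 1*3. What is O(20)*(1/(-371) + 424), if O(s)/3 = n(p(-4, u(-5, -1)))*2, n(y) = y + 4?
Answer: 943818/53 ≈ 17808.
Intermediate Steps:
u(P, f) = 2 (u(P, f) = 5 - 3 = 2)
n(y) = 4 + y
O(s) = 42 (O(s) = 3*((4 + (1 + 2))*2) = 3*((4 + 3)*2) = 3*(7*2) = 3*14 = 42)
O(20)*(1/(-371) + 424) = 42*(1/(-371) + 424) = 42*(-1/371 + 424) = 42*(157303/371) = 943818/53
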